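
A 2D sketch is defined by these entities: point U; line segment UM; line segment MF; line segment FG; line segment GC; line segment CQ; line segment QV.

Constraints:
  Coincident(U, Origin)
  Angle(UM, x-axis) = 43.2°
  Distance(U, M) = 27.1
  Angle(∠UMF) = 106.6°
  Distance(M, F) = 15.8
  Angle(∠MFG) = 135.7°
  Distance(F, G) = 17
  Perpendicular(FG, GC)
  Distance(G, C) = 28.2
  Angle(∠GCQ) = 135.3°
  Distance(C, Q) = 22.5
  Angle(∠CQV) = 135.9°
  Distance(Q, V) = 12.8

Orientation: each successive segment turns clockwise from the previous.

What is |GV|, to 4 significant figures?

52.88

U is at the origin; UM runs at 43.2° with length 27.1, so M = (19.76, 18.55). ∠UMF = 106.6° gives MF at -30.20° from the x-axis; with |MF| = 15.8, F = (33.41, 10.60). ∠MFG = 135.7° gives FG at -74.50° from the x-axis; with |FG| = 17.0, G = (37.95, -5.778). The perpendicularity gives GC at right angles to FG, so GC runs at -164.5°; with |GC| = 28.2, C = (10.78, -13.31). ∠GCQ = 135.3° gives CQ at 150.8° from the x-axis; with |CQ| = 22.5, Q = (-8.861, -2.337). ∠CQV = 135.9° gives QV at 106.7° from the x-axis; with |QV| = 12.8, V = (-12.54, 9.923). Then |GV| = |V − G| = 52.88.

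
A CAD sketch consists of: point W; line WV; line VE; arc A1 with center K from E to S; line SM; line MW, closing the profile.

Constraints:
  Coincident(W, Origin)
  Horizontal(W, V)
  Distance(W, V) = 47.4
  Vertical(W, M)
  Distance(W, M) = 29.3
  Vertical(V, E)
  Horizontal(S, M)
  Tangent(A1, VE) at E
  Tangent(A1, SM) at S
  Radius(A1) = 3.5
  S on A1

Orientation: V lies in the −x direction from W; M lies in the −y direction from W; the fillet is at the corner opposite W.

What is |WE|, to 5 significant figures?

53.967

W is at the origin; WV is horizontal with |WV| = 47.4 and V on the −x side, so V = (-47.400, 0.0000). W and M share the same x with |WM| = 29.3 and M on the −y side, so M = (0.0000, -29.300). The virtual corner opposite W is at (-47.400, -29.300). A1 meets VE tangentially, so KE is at right angles to VE and tangency of A1 to SM means the radius KS is perpendicular to SM, with radius 3.5, so the center K sits 3.5 in from both sides at K = (-43.900, -25.800). That places the tangent points at E = (-47.400, -25.800) on VE and S = (-43.900, -29.300) on SM. Then |WE| = |E − W| = 53.967.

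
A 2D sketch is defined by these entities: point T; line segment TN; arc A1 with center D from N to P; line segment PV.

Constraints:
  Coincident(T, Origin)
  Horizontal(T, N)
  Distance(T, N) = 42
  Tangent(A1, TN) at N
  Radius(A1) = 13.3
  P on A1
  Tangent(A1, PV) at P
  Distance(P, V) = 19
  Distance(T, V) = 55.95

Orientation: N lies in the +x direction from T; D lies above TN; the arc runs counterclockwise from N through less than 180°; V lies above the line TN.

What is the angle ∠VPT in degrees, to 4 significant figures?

77.38°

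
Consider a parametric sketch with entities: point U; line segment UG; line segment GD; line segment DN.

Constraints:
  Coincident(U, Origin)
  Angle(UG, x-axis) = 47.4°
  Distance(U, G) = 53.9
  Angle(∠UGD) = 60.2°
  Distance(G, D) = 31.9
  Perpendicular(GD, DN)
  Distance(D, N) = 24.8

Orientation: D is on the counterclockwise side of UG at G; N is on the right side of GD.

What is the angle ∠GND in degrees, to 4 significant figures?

52.14°

∠UGD = 60.2°, so GD runs at 47.4° + (180° − 60.2°) = 167.2° from the x-axis; with |GD| = 31.9, D = G + 31.9·(cos 167.2°, sin 167.2°) = (5.376, 46.74). GD ⟂ DN; with |DN| = 24.8 on the right of GD, N = D + 24.8·(0.2215, 0.9751) = (10.87, 70.93). Then cos ∠GND = NG·ND / (|NG||ND|), giving 52.14°.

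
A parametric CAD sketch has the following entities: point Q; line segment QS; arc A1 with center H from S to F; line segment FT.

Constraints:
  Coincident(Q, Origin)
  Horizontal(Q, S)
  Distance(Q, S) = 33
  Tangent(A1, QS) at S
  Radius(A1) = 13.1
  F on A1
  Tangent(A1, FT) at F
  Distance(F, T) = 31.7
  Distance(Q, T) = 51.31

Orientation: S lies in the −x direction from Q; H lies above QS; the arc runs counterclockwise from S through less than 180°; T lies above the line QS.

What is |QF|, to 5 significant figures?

24.573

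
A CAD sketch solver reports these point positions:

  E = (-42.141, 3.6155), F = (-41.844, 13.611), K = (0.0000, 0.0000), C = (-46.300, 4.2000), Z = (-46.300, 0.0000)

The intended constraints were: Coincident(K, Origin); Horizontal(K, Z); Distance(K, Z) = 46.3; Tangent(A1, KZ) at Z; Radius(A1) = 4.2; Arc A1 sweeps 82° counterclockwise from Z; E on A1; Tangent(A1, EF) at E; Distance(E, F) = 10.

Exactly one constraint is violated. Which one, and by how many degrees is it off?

Tangent(A1, EF) at E — off by 6.30°.

K = (0.00, 0.00) ✓; K.y = 0.00, Z.y = 0.00 ✓; |KZ| = 46.30 ✓; ∠(CZ, ZK) = 90.00° ✓; |CZ| = 4.200 ✓; bearing(C→E) − bearing(C→Z) = 82.00° ✓; |CE| = 4.200 ✓; ∠(CE, EF) = 83.70° ✗; |EF| = 10.00 ✓.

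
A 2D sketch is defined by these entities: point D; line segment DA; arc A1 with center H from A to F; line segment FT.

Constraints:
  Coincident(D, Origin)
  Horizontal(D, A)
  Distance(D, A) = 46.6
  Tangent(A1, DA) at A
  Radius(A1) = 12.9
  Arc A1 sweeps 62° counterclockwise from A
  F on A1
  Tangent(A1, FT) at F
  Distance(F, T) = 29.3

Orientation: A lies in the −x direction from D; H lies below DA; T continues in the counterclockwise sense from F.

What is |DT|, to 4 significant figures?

78.85

D is at the origin; DA is horizontal with |DA| = 46.6 and A on the −x side, so A = (-46.60, 0.000). The tangent condition forces HA to be normal to DA, so H = A + (0, -12.9) = (-46.60, -12.90). On A1, A sits at bearing 90° from H; a 62° counterclockwise sweep puts F at bearing 152°, so F = H + 12.9·(cos 152°, sin 152°) = (-57.99, -6.844). The tangent condition forces HF to be normal to FT, so FT runs along (−sin 152°, cos 152°); with |FT| = 29.3, T = (-71.75, -32.71). Then |DT| = |T − D| = 78.85.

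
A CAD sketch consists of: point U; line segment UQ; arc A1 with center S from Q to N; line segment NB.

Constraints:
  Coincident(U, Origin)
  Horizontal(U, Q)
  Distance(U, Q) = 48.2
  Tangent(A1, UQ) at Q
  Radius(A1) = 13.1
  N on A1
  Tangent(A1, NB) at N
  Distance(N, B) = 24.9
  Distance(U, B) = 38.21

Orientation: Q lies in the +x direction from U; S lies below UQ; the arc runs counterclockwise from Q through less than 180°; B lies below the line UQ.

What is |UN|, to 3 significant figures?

37.3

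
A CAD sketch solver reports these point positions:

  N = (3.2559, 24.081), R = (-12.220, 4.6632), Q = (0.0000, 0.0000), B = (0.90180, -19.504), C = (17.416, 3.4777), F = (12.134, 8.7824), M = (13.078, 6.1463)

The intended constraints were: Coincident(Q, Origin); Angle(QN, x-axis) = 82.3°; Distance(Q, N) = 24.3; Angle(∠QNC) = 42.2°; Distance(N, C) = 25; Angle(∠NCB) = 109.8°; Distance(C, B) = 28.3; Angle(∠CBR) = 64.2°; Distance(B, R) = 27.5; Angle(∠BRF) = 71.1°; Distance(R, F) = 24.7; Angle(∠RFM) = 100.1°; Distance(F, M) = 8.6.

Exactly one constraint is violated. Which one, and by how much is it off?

Distance(F, M) = 8.6 — off by 5.80.

Q = (0.00, 0.00) ✓; QN at 82.30° ✓; |QN| = 24.30 ✓; ∠QNC = 42.20° ✓; |NC| = 25.00 ✓; ∠NCB = 109.8° ✓; |CB| = 28.30 ✓; ∠CBR = 64.20° ✓; |BR| = 27.50 ✓; ∠BRF = 71.10° ✓; |RF| = 24.70 ✓; ∠RFM = 100.1° ✓; |FM| = 2.800 ✗.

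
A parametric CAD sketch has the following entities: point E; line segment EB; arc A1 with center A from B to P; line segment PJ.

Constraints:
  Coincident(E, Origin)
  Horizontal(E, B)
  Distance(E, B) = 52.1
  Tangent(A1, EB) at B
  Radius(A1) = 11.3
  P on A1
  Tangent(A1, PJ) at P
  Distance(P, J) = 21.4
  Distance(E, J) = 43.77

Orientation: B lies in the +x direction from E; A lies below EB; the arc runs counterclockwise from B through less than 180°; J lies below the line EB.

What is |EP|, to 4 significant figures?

42.15

E is at the origin; EB is horizontal with |EB| = 52.1 and B on the +x side, so B = (52.10, 0.000). Since A1 is tangent to EB there, AB ⟂ EB, so A = B + (0, -11.3) = (52.10, -11.30). Since AP ⟂ PJ (tangency), |AJ| = √(11.3² + 21.4²) = 24.20 regardless of where P sits on A1. So J lies on both circle(E, 43.77) and circle(A, 24.20); the below-EB intersection is J = (34.09, -27.46). P is the foot of the tangent from J: P = (41.50, -7.385).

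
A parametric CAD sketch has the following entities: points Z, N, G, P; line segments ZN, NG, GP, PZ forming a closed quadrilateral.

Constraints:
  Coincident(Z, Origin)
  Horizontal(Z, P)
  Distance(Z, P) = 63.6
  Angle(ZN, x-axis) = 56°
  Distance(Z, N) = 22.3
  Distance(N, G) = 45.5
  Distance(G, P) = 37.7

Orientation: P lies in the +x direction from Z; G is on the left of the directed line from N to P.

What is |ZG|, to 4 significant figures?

65.39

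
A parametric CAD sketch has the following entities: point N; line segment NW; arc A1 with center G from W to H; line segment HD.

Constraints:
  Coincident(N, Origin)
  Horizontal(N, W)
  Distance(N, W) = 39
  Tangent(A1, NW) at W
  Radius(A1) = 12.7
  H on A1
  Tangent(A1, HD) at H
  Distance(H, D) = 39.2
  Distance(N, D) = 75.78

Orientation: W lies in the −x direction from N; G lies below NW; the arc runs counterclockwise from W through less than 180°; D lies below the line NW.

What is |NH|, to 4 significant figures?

52.70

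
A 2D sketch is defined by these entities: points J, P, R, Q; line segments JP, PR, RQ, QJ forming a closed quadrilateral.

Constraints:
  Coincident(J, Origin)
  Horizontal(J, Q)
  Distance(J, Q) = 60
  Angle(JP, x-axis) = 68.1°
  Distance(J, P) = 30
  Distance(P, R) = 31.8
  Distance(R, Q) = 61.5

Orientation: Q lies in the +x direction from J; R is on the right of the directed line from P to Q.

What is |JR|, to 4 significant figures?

1.994

Checks: |PR| = 31.80 ✓; |RQ| = 61.50 ✓.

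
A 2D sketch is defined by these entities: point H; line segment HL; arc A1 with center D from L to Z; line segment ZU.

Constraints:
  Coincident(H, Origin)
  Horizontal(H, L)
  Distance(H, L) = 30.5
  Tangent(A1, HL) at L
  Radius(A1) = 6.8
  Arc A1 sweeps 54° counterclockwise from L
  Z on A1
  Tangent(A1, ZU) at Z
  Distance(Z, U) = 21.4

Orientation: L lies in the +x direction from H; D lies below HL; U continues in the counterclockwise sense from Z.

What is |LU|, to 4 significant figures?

27.05

On A1, L sits at bearing 90° from D; a 54° counterclockwise sweep puts Z at bearing 144°, so Z = D + 6.8·(cos 144°, sin 144°) = (25.00, -2.803). A1 meets ZU tangentially, so DZ is at right angles to ZU, so ZU runs along (−sin 144°, cos 144°); with |ZU| = 21.4, U = (12.42, -20.12). Then |LU| = |U − L| = 27.05.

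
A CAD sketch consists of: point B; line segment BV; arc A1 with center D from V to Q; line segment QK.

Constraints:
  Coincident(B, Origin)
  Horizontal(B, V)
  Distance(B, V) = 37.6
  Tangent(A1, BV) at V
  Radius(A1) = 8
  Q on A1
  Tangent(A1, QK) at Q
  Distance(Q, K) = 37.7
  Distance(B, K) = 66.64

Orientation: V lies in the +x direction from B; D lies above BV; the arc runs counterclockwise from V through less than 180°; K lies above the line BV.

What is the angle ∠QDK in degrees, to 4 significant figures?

78.02°

Checks: |DQ| = 8.000 ✓; ∠(DQ, QK) = 90.00° ✓; |QK| = 37.70 ✓; |BK| = 66.64 ✓.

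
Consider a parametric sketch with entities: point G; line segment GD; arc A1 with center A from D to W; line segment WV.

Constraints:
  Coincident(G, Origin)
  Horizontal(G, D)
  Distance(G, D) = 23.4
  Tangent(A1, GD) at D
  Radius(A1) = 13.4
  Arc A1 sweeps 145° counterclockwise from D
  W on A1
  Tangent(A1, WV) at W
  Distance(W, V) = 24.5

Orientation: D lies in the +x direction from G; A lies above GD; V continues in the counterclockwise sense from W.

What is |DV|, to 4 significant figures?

40.38

G is at the origin; GD is horizontal with |GD| = 23.4 and D on the +x side, so D = (23.40, 0.000). A1 meets GD tangentially, so AD is at right angles to GD, so A = D + (0, 13.4) = (23.40, 13.40). On A1, D sits at bearing -90° from A; a 145° counterclockwise sweep puts W at bearing 55°, so W = A + 13.4·(cos 55°, sin 55°) = (31.09, 24.38). The tangent condition forces AW to be normal to WV, so WV runs along (−sin 55°, cos 55°); with |WV| = 24.5, V = (11.02, 38.43). Then |DV| = |V − D| = 40.38.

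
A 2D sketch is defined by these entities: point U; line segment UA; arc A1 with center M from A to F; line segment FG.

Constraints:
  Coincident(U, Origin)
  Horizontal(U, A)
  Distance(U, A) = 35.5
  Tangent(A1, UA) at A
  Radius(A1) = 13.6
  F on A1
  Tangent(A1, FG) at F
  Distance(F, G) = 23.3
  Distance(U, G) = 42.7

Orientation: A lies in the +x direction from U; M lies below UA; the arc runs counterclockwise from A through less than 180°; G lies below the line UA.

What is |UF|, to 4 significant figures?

25.72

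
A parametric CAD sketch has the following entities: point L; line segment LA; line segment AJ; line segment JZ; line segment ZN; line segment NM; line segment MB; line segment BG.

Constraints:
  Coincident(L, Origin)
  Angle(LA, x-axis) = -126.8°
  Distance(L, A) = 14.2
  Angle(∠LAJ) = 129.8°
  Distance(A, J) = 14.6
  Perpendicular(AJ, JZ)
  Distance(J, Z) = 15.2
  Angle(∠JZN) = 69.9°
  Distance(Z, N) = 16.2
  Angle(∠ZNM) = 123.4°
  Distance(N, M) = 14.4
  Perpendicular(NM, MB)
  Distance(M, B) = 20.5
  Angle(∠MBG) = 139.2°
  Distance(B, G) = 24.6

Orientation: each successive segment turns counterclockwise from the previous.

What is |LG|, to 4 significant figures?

47.72

L is at the origin; LA runs at -126.8° with length 14.2, so A = (-8.506, -11.37). ∠LAJ = 129.8° gives AJ at -76.60° from the x-axis; with |AJ| = 14.6, J = (-5.123, -25.57). The perpendicularity gives JZ at right angles to AJ, so JZ runs at 13.40°; with |JZ| = 15.2, Z = (9.664, -22.05). ∠JZN = 69.9° gives ZN at 123.5° from the x-axis; with |ZN| = 16.2, N = (0.7222, -8.541). ∠ZNM = 123.4° gives NM at -179.9° from the x-axis; with |NM| = 14.4, M = (-13.68, -8.567). NM ⟂ MB, so MB runs at -89.90°; with |MB| = 20.5, B = (-13.64, -29.07). ∠MBG = 139.2° gives BG at -49.10° from the x-axis; with |BG| = 24.6, G = (2.465, -47.66). Then |LG| = |G − L| = 47.72.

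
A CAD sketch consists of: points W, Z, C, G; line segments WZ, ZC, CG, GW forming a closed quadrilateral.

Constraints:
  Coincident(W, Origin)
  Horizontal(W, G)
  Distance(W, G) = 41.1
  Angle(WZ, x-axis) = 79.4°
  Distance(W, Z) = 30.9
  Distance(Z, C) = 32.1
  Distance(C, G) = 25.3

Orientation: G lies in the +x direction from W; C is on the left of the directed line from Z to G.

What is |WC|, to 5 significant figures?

44.942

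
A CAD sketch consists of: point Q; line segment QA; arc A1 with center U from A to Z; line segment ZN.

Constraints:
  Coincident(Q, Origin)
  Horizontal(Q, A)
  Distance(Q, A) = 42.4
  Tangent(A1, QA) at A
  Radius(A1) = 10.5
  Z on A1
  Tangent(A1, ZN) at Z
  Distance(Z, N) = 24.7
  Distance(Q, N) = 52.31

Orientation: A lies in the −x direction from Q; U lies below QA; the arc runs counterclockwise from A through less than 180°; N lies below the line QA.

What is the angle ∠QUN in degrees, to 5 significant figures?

92.640°

Q is at the origin; QA is horizontal with |QA| = 42.4 and A on the −x side, so A = (-42.400, 0.0000). Tangency of A1 to QA means the radius UA is perpendicular to QA, so U = A + (0, -10.5) = (-42.400, -10.500). Since UZ ⟂ ZN (tangency), |UN| = √(10.5² + 24.7²) = 26.839 regardless of where Z sits on A1. So N lies on both circle(Q, 52.31) and circle(U, 26.839); the below-QA intersection is N = (-37.155, -36.822). Z is the foot of the tangent from N: Z = (-51.074, -16.417).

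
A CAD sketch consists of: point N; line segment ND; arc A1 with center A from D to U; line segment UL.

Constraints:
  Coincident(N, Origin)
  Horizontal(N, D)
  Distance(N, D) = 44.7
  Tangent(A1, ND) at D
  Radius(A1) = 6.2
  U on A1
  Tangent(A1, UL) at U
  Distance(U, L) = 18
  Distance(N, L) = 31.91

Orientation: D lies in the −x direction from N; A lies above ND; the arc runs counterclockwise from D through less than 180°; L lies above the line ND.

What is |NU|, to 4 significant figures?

40.17

N is at the origin; ND is horizontal with |ND| = 44.7 and D on the −x side, so D = (-44.70, 0.000). The tangent condition forces AD to be normal to ND, so A = D + (0, 6.2) = (-44.70, 6.200). Since AU ⟂ UL (tangency), |AL| = √(6.2² + 18.0²) = 19.04 regardless of where U sits on A1. So L lies on both circle(N, 31.91) and circle(A, 19.04); the above-ND intersection is L = (-27.99, 15.32). U is the foot of the tangent from L: U = (-40.12, 2.022).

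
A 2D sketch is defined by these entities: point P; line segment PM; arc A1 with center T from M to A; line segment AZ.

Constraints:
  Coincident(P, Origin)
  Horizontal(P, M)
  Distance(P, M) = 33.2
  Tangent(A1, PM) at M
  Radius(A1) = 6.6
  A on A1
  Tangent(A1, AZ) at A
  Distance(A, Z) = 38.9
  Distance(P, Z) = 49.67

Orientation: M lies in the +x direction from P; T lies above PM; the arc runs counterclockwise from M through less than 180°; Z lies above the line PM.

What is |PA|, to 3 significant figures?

40.3

P is at the origin; P and M share the same y with |PM| = 33.2 and M on the +x side, so M = (33.2, 0.00). Tangency of A1 to PM means the radius TM is perpendicular to PM, so T = M + (0, 6.6) = (33.2, 6.60). Since TA ⟂ AZ (tangency), |TZ| = √(6.6² + 38.9²) = 39.5 regardless of where A sits on A1. So Z lies on both circle(P, 49.67) and circle(T, 39.5); the above-PM intersection is Z = (22.1, 44.5). A is the foot of the tangent from Z: A = (39.1, 9.49).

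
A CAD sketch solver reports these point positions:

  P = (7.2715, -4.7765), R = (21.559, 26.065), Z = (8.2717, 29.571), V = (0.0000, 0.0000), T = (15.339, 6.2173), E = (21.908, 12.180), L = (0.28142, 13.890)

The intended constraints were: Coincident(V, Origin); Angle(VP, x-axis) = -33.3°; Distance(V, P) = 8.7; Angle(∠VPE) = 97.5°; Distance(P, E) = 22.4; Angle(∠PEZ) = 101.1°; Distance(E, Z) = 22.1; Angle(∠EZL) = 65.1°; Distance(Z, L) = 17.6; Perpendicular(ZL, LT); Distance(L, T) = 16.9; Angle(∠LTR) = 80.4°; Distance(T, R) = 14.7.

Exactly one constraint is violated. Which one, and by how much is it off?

Distance(T, R) = 14.7 — off by 6.10.

V = (0.00, 0.00) ✓; VP at -33.30° ✓; |VP| = 8.700 ✓; ∠VPE = 97.50° ✓; |PE| = 22.40 ✓; ∠PEZ = 101.1° ✓; |EZ| = 22.10 ✓; ∠EZL = 65.10° ✓; |ZL| = 17.60 ✓; ∠(ZL, LT) = 90.00° ✓; |LT| = 16.90 ✓; ∠LTR = 80.40° ✓; |TR| = 20.80 ✗.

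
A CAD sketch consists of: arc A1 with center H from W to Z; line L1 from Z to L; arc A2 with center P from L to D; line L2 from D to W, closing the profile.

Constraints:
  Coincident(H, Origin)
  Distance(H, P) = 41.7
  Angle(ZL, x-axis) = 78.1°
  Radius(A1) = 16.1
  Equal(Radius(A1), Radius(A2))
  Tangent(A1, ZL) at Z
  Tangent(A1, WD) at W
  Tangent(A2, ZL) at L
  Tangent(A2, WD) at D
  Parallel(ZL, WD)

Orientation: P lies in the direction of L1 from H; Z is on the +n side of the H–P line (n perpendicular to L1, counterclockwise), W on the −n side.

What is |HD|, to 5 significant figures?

44.700

The slot axis is L1's direction at 78.1°, so u = (cos 78.1°, sin 78.1°) = (0.20620, 0.97851) and n = (−sin 78.1°, cos 78.1°) = (-0.97851, 0.20620). H is at the origin and P lies 41.7 along u from H, so P = 41.7·u = (8.5987, 40.804). Tangency of A1 to both parallel lines with radius 16.1 puts Z and W at H ± 16.1·n: Z = (-15.754, 3.3199), W = (15.754, -3.3199). Equal radii place L and D the same way about P: L = P + 16.1·n = (-7.1553, 44.124), D = P − 16.1·n = (24.353, 37.484). Then |HD| = |D − H| = 44.700.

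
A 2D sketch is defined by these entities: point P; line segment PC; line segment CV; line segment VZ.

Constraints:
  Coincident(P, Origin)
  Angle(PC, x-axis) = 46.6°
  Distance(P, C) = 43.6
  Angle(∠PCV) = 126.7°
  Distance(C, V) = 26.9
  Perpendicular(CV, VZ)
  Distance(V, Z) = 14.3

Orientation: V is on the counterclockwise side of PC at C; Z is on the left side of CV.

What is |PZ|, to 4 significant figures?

56.84

∠PCV = 126.7°, so CV runs at 46.6° + (180° − 126.7°) = 99.90° from the x-axis; with |CV| = 26.9, V = C + 26.9·(cos 99.90°, sin 99.90°) = (25.33, 58.18). CV ⟂ VZ; with |VZ| = 14.3 on the left of CV, Z = V + 14.3·(-0.9851, -0.1719) = (11.25, 55.72). Then |PZ| = |Z − P| = 56.84.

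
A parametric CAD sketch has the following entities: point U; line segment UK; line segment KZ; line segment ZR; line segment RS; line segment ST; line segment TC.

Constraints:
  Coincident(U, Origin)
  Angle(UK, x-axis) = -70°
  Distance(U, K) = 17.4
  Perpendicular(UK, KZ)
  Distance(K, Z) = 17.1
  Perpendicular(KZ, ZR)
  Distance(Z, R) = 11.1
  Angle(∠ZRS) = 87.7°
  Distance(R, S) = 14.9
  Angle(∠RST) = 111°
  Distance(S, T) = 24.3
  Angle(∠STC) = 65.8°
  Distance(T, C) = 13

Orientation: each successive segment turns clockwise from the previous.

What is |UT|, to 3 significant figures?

30.4

U is at the origin; UK runs at -70.0° with length 17.4, so K = (5.95, -16.4). UK ⟂ KZ, so KZ runs at -160°; with |KZ| = 17.1, Z = (-10.1, -22.2). KZ ⟂ ZR, so ZR runs at 110°; with |ZR| = 11.1, R = (-13.9, -11.8). ∠ZRS = 87.7° gives RS at 17.7° from the x-axis; with |RS| = 14.9, S = (0.281, -7.24). ∠RST = 111.0° gives ST at -51.3° from the x-axis; with |ST| = 24.3, T = (15.5, -26.2). Then |UT| = |T − U| = 30.4.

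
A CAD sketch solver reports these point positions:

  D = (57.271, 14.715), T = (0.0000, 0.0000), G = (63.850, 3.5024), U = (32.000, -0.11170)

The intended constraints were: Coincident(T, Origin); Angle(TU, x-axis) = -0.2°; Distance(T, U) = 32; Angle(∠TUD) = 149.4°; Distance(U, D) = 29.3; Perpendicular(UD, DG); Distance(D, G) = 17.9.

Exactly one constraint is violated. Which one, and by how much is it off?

Distance(D, G) = 17.9 — off by 4.90.

T = (0.00, 0.00) ✓; TU at -0.2000° ✓; |TU| = 32.00 ✓; ∠TUD = 149.4° ✓; |UD| = 29.30 ✓; ∠(UD, DG) = 90.00° ✓; |DG| = 13.00 ✗.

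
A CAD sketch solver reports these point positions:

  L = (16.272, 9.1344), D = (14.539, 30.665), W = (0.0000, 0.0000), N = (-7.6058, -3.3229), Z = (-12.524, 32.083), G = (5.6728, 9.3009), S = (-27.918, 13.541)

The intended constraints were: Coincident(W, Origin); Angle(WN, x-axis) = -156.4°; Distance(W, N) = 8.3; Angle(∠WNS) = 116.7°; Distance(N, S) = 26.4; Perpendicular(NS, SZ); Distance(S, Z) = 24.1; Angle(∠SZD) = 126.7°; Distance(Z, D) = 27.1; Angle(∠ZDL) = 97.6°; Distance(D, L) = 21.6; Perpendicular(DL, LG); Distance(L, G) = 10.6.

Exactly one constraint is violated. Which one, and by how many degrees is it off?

Perpendicular(DL, LG) — off by 5.50°.

W = (0.00, 0.00) ✓; WN at -156.4° ✓; |WN| = 8.300 ✓; ∠WNS = 116.7° ✓; |NS| = 26.40 ✓; ∠(NS, SZ) = 90.00° ✓; |SZ| = 24.10 ✓; ∠SZD = 126.7° ✓; |ZD| = 27.10 ✓; ∠ZDL = 97.60° ✓; |DL| = 21.60 ✓; ∠(DL, LG) = 95.50° ✗; |LG| = 10.60 ✓.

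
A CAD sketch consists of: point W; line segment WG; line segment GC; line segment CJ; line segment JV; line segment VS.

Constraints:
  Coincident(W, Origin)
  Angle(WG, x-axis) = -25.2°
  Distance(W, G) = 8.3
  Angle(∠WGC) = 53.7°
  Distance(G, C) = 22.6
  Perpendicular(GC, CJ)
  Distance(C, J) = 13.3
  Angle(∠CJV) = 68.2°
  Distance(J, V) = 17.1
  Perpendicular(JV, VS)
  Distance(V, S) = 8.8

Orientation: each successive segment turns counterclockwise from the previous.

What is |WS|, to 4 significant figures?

9.399

∠CJV = 68.2° gives JV at -57.10° from the x-axis; with |JV| = 17.1, V = (-0.6038, 1.725). JV ⟂ VS, so VS runs at 32.90°; with |VS| = 8.8, S = (6.785, 6.505). Then |WS| = |S − W| = 9.399.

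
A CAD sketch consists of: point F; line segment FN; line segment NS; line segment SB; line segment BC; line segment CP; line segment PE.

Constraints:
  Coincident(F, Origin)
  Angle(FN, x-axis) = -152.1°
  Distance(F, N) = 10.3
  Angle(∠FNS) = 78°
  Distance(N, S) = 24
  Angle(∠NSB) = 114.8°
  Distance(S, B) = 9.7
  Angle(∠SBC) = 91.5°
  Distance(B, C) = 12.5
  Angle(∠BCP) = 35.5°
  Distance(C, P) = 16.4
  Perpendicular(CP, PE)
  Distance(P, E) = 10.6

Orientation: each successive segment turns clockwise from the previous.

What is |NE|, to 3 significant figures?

34.3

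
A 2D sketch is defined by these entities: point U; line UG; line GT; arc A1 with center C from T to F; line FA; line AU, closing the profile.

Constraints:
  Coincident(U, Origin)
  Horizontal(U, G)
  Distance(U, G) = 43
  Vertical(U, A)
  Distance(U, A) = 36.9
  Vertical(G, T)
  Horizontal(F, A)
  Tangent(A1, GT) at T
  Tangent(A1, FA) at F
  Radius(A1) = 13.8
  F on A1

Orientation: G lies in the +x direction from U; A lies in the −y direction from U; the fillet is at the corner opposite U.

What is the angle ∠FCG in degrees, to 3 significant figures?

149°

U is at the origin; U and G share the same y with |UG| = 43.0 and G on the +x side, so G = (43.0, 0.00). UA is vertical with |UA| = 36.9 and A on the −y side, so A = (0.00, -36.9). The virtual corner opposite U is at (43.0, -36.9). Tangency of A1 to GT means the radius CT is perpendicular to GT and A1 meets FA tangentially, so CF is at right angles to FA, with radius 13.8, so the center C sits 13.8 in from both sides at C = (29.2, -23.1). That places the tangent points at T = (43.0, -23.1) on GT and F = (29.2, -36.9) on FA. Then cos ∠FCG = CF·CG / (|CF||CG|), giving 149°.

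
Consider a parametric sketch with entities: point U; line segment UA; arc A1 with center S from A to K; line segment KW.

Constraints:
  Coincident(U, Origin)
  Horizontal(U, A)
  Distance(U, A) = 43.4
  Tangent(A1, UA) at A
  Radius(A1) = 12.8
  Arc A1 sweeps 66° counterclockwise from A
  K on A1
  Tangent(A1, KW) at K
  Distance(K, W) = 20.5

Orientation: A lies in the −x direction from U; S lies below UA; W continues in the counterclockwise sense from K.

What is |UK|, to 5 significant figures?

55.614

U is at the origin; UA is horizontal with |UA| = 43.4 and A on the −x side, so A = (-43.400, 0.0000). A1 meets UA tangentially, so SA is at right angles to UA, so S = A + (0, -12.8) = (-43.400, -12.800). On A1, A sits at bearing 90° from S; a 66° counterclockwise sweep puts K at bearing 156°, so K = S + 12.8·(cos 156°, sin 156°) = (-55.093, -7.5938). Then |UK| = |K − U| = 55.614.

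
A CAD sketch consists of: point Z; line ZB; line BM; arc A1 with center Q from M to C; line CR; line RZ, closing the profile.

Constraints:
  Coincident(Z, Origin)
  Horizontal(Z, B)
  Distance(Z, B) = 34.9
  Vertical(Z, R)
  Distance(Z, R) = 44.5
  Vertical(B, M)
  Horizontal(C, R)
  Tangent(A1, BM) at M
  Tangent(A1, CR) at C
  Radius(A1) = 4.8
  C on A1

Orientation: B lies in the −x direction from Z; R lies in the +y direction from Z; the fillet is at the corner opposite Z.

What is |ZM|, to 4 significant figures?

52.86

Z is at the origin; Z and B share the same y with |ZB| = 34.9 and B on the −x side, so B = (-34.90, 0.000). ZR is vertical with |ZR| = 44.5 and R on the +y side, so R = (0.000, 44.50). The virtual corner opposite Z is at (-34.90, 44.50). Tangency of A1 to BM means the radius QM is perpendicular to BM and tangency of A1 to CR means the radius QC is perpendicular to CR, with radius 4.8, so the center Q sits 4.8 in from both sides at Q = (-30.10, 39.70). That places the tangent points at M = (-34.90, 39.70) on BM and C = (-30.10, 44.50) on CR. Then |ZM| = |M − Z| = 52.86.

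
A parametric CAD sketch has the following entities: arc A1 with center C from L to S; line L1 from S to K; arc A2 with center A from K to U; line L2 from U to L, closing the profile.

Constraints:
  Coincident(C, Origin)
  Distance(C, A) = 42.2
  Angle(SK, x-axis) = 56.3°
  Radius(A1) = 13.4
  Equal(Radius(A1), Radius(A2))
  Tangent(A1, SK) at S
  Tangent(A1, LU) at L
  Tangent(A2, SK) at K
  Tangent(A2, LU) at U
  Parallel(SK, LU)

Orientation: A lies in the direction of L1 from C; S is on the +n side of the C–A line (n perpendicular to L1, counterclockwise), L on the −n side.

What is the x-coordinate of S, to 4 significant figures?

-11.15

The slot axis is L1's direction at 56.3°, so u = (cos 56.3°, sin 56.3°) = (0.5548, 0.8320) and n = (−sin 56.3°, cos 56.3°) = (-0.8320, 0.5548). C is at the origin and A lies 42.2 along u from C, so A = 42.2·u = (23.41, 35.11). Tangency of A1 to both parallel lines with radius 13.4 puts S and L at C ± 13.4·n: S = (-11.15, 7.435), L = (11.15, -7.435). So S.x = -11.15.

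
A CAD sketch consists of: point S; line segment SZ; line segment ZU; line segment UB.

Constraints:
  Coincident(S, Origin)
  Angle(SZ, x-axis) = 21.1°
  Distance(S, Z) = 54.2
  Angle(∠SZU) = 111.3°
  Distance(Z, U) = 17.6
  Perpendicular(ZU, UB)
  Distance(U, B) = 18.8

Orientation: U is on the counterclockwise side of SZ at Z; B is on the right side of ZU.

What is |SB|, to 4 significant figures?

78.69

S is at the origin; SZ runs at 21.1° with length 54.2, so Z = 54.2·(cos 21.1°, sin 21.1°) = (50.57, 19.51). ∠SZU = 111.3°, so ZU runs at 21.1° + (180° − 111.3°) = 89.80° from the x-axis; with |ZU| = 17.6, U = Z + 17.6·(cos 89.80°, sin 89.80°) = (50.63, 37.11). ZU ⟂ UB; with |UB| = 18.8 on the right of ZU, B = U + 18.8·(1.000, -0.003491) = (69.43, 37.05). Then |SB| = |B − S| = 78.69.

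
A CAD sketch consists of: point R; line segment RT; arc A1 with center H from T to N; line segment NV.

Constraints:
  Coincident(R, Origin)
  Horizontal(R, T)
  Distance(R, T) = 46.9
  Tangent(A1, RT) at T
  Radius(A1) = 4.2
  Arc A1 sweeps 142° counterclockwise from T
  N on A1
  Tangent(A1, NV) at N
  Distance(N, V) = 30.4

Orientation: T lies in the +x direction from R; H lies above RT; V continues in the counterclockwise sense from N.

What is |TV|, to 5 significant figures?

33.830

R is at the origin; RT is horizontal with |RT| = 46.9 and T on the +x side, so T = (46.900, 0.0000). Tangency of A1 to RT means the radius HT is perpendicular to RT, so H = T + (0, 4.2) = (46.900, 4.2000). On A1, T sits at bearing -90° from H; a 142° counterclockwise sweep puts N at bearing 52°, so N = H + 4.2·(cos 52°, sin 52°) = (49.486, 7.5096). The tangent condition forces HN to be normal to NV, so NV runs along (−sin 52°, cos 52°); with |NV| = 30.4, V = (25.530, 26.226). Then |TV| = |V − T| = 33.830.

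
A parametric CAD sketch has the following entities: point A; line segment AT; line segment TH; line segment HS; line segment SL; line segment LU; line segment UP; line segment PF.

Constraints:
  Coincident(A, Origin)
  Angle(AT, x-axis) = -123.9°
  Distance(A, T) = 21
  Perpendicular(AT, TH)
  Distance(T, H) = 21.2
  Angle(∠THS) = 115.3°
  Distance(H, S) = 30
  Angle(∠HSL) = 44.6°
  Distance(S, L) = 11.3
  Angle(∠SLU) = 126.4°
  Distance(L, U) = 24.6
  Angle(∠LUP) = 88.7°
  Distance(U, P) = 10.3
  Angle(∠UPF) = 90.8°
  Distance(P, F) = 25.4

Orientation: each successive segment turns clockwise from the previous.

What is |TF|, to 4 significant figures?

39.64

∠LUP = 88.7° gives UP at 161.1° from the x-axis; with |UP| = 10.3, P = (-35.36, -5.197). ∠UPF = 90.8° gives PF at 71.90° from the x-axis; with |PF| = 25.4, F = (-27.47, 18.95). Then |TF| = |F − T| = 39.64.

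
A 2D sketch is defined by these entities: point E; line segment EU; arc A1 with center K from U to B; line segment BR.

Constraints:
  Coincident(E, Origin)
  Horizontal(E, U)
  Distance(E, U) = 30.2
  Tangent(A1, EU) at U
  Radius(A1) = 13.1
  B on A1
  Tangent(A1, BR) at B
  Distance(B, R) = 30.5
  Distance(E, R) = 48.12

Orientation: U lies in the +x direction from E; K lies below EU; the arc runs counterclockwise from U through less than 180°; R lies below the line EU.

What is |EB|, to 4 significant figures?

22.01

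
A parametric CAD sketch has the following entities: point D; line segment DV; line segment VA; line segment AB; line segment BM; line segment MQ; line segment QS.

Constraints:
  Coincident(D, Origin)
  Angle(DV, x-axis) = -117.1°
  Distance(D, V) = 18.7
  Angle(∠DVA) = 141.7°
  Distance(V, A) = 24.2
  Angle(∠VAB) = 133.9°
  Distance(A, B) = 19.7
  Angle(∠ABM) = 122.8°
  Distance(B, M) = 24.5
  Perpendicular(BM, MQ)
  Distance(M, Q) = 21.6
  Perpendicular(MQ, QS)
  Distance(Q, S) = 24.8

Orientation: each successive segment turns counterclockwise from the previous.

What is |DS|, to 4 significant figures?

31.70

D is at the origin; DV runs at -117.1° with length 18.7, so V = (-8.519, -16.65). ∠DVA = 141.7° gives VA at -78.80° from the x-axis; with |VA| = 24.2, A = (-3.818, -40.39). ∠VAB = 133.9° gives AB at -32.70° from the x-axis; with |AB| = 19.7, B = (12.76, -51.03). ∠ABM = 122.8° gives BM at 24.50° from the x-axis; with |BM| = 24.5, M = (35.05, -40.87). BM ⟂ MQ, so MQ runs at 114.5°; with |MQ| = 21.6, Q = (26.10, -21.21). The perpendicularity gives QS at right angles to MQ, so QS runs at -155.5°; with |QS| = 24.8, S = (3.529, -31.50). Then |DS| = |S − D| = 31.70.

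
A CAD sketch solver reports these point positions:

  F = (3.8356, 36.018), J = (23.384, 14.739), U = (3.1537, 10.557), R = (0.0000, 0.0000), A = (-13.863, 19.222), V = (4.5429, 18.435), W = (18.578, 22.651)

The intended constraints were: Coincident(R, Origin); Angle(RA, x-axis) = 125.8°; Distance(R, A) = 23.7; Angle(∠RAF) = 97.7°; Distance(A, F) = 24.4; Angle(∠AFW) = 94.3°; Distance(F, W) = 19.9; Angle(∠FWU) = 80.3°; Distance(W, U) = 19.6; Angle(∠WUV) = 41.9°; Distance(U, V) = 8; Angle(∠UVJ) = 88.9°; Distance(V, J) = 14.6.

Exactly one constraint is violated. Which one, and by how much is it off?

Distance(V, J) = 14.6 — off by 4.60.

R = (0.00, 0.00) ✓; RA at 125.8° ✓; |RA| = 23.70 ✓; ∠RAF = 97.70° ✓; |AF| = 24.40 ✓; ∠AFW = 94.30° ✓; |FW| = 19.90 ✓; ∠FWU = 80.30° ✓; |WU| = 19.60 ✓; ∠WUV = 41.90° ✓; |UV| = 8.000 ✓; ∠UVJ = 88.90° ✓; |VJ| = 19.20 ✗.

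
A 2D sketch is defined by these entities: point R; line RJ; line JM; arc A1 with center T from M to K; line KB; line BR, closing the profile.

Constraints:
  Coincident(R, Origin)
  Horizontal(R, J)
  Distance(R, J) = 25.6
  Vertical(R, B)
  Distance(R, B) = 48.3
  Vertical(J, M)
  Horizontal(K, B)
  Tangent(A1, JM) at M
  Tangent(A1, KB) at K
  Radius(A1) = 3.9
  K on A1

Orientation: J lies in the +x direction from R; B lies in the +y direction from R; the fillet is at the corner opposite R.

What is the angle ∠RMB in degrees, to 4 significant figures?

68.70°

R is at the origin; RJ is horizontal with |RJ| = 25.6 and J on the +x side, so J = (25.60, 0.000). R and B share the same x with |RB| = 48.3 and B on the +y side, so B = (0.000, 48.30). The virtual corner opposite R is at (25.60, 48.30). The tangent condition forces TM to be normal to JM and tangency of A1 to KB means the radius TK is perpendicular to KB, with radius 3.9, so the center T sits 3.9 in from both sides at T = (21.70, 44.40). That places the tangent points at M = (25.60, 44.40) on JM and K = (21.70, 48.30) on KB. Then cos ∠RMB = MR·MB / (|MR||MB|), giving 68.70°.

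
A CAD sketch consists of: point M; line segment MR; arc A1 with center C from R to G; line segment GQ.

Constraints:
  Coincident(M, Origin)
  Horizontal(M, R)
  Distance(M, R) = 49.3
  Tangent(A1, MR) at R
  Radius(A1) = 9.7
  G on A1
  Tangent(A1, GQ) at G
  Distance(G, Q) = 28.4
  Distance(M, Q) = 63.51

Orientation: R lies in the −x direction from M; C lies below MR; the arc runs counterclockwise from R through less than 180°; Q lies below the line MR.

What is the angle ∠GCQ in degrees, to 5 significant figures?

71.142°

Checks: |CG| = 9.700 ✓; ∠(CG, GQ) = 90.00° ✓; |GQ| = 28.40 ✓; |MQ| = 63.51 ✓.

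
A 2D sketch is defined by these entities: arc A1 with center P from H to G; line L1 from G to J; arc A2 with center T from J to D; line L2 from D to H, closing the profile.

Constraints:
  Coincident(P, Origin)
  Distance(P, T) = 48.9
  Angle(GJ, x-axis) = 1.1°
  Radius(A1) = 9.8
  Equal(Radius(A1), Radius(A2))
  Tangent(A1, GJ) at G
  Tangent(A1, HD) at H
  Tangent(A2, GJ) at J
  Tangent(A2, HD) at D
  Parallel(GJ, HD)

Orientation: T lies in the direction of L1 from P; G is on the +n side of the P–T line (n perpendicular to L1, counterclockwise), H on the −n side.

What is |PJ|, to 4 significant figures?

49.87

The slot axis is L1's direction at 1.1°, so u = (cos 1.1°, sin 1.1°) = (0.9998, 0.01920) and n = (−sin 1.1°, cos 1.1°) = (-0.01920, 0.9998). P is at the origin and T lies 48.9 along u from P, so T = 48.9·u = (48.89, 0.9388). Tangency of A1 to both parallel lines with radius 9.8 puts G and H at P ± 9.8·n: G = (-0.1881, 9.798), H = (0.1881, -9.798). Equal radii place J and D the same way about T: J = T + 9.8·n = (48.70, 10.74), D = T − 9.8·n = (49.08, -8.859). Then |PJ| = |J − P| = 49.87.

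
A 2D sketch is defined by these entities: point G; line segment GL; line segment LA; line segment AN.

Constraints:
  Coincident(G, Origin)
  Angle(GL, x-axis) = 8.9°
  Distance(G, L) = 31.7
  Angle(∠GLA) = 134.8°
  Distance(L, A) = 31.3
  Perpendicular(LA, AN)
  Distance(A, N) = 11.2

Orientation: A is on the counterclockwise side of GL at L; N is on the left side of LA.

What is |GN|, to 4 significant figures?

54.81

G is at the origin; GL runs at 8.9° with length 31.7, so L = 31.7·(cos 8.9°, sin 8.9°) = (31.32, 4.904). ∠GLA = 134.8°, so LA runs at 8.9° + (180° − 134.8°) = 54.10° from the x-axis; with |LA| = 31.3, A = L + 31.3·(cos 54.10°, sin 54.10°) = (49.67, 30.26). The perpendicularity gives AN at right angles to LA; with |AN| = 11.2 on the left of LA, N = A + 11.2·(-0.8100, 0.5864) = (40.60, 36.83). Then |GN| = |N − G| = 54.81.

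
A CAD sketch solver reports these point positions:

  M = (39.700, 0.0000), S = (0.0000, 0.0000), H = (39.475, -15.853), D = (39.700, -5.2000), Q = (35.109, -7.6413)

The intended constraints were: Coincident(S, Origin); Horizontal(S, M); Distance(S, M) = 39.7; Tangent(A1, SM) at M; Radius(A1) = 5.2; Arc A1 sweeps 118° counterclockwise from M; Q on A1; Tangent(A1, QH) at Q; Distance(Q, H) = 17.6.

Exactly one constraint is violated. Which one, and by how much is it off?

Distance(Q, H) = 17.6 — off by 8.30.

S = (0.00, 0.00) ✓; S.y = 0.00, M.y = 0.00 ✓; |SM| = 39.70 ✓; ∠(DM, MS) = 90.00° ✓; |DM| = 5.200 ✓; bearing(D→Q) − bearing(D→M) = 118.0° ✓; |DQ| = 5.200 ✓; ∠(DQ, QH) = 90.00° ✓; |QH| = 9.300 ✗.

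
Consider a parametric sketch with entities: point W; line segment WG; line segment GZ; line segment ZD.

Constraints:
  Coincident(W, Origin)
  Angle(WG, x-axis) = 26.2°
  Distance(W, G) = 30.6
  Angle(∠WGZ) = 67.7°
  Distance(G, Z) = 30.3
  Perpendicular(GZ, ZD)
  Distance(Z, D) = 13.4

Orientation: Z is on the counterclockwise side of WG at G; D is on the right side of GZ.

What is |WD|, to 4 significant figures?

45.71

W is at the origin; WG runs at 26.2° with length 30.6, so G = 30.6·(cos 26.2°, sin 26.2°) = (27.46, 13.51). ∠WGZ = 67.7°, so GZ runs at 26.2° + (180° − 67.7°) = 138.5° from the x-axis; with |GZ| = 30.3, Z = G + 30.3·(cos 138.5°, sin 138.5°) = (4.763, 33.59). GZ is perpendicular to ZD; with |ZD| = 13.4 on the right of GZ, D = Z + 13.4·(0.6626, 0.7490) = (13.64, 43.62). Then |WD| = |D − W| = 45.71.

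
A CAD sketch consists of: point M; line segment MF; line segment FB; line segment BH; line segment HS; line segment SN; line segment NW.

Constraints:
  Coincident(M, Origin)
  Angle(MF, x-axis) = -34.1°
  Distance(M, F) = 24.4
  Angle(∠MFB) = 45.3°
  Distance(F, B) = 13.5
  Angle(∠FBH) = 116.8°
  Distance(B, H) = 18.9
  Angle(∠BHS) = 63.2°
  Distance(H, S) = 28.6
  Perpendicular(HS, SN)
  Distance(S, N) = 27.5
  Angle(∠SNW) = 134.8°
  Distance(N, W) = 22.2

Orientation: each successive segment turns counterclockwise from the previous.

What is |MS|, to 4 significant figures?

23.75

∠FBH = 116.8° gives BH at 163.8° from the x-axis; with |BH| = 18.9, H = (-0.4282, 4.863). ∠BHS = 63.2° gives HS at -79.40° from the x-axis; with |HS| = 28.6, S = (4.833, -23.25). Then |MS| = |S − M| = 23.75.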